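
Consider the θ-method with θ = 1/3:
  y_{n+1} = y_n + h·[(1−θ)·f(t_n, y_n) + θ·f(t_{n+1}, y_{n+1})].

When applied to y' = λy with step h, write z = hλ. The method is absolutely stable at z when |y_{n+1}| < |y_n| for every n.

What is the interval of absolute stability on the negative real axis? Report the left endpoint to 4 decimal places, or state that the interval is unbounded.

With y'=λy (z=hλ):
  y_{n+1} = y_n + z·[2/3·y_n + 1/3·y_{n+1}] ⇒ (1 − 1/3z)y_{n+1} = (1 + 2/3z)y_n
  Hence R(z) = (1 + 2/3z)/(1 − 1/3z).

Need |R(x)|<1, x<0.
x=-0.65: |R|=0.4658
R=−1: 1+2/3x = −1+1/3x ⇒ -1/3x=2 ⇒ x=2/(-1/3)=-6.0000
Confirm numerically:
  x=-5.688: |R|=0.96409 <1
  x=-5.553: |R|=0.94774 <1
  x=-4.982: |R|=0.87246 <1
  x=-6.590: |R|=1.06152 >1
  x=-6.378: |R|=1.04031 >1
Stable set (-6.0000, 0).

z∈(-6.0000,0).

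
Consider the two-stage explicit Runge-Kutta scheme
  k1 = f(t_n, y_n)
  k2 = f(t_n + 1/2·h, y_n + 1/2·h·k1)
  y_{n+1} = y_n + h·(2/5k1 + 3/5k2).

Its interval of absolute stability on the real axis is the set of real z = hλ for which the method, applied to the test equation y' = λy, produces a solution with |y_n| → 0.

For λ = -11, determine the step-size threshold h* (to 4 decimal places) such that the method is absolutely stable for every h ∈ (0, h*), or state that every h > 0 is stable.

Set f=λy, z=hλ:
  k1=λy_n ⇒ h·k1=z·y_n;  k2=λ(1+1/2z)y_n ⇒ h·k2=z(1+1/2z)y_n
  y_{n+1}/y_n = 1 + 2/5z + 3/5z(1+1/2z) = 1 + z + 3/10z²
  so R(z) = 1 + z + 3/10z².

Boundary: |R(x)|=1, x<0.
x=-0.5: |R|=0.5750
R=1: x+3/10x²=0 ⇒ x=−10/3=-3.3333; min R=1−1/(4·3/10)=0.1667>−1
Confirm numerically:
  x=-3.071: |R|=0.75831 <1
  x=-2.406: |R|=0.33065 <1
  x=-2.373: |R|=0.31634 <1
  x=-2.066: |R|=0.21451 <1
  x=-3.622: |R|=1.31367 >1
  x=-3.596: |R|=1.28336 >1
  x=-3.383: |R|=1.05041 >1
So |R|<1 on (-3.3333, 0).

(-3.3333,0); λ=-11 ⇒ h* = (10/3)/11 = 0.3030.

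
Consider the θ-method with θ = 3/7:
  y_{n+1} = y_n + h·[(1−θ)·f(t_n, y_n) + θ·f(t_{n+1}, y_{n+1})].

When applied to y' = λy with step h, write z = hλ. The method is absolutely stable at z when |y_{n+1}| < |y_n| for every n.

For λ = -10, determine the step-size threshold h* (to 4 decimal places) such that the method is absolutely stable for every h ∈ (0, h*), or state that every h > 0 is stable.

(-14.0000,0); λ=-10 ⇒ h* = (14)/10 = 1.4000.

Test eqn y'=λy, z=hλ:
  y_{n+1} = y_n + z·[4/7·y_n + 3/7·y_{n+1}] ⇒ (1 − 3/7z)y_{n+1} = (1 + 4/7z)y_n
  Hence R(z) = (1 + 4/7z)/(1 − 3/7z).

Need |R(x)|<1, x<0.
x=-1.62: |R|=0.0438
R=−1: 1+4/7x = −1+3/7x ⇒ -1/7x=2 ⇒ x=2/(-1/7)=-14.0000
Confirm numerically:
  x=-12.932: |R|=0.97668 <1
  x=-9.912: |R|=0.88872 <1
  x=-6.648: |R|=0.72714 <1
  x=-5.691: |R|=0.65484 <1
  x=-14.311: |R|=1.00623 >1
  x=-14.095: |R|=1.00193 >1
  x=-14.039: |R|=1.00079 >1
Interval (-14.0000, 0).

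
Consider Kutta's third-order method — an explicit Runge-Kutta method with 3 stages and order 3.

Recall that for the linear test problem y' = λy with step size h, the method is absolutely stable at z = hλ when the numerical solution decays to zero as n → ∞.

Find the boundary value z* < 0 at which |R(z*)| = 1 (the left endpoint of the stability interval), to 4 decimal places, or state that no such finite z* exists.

z* = -2.5127.

Set f=λy, z=hλ:
  order 3, 3-stage ⇒ R(z)=1+z+z^2/2+z^3/6
  (e.g. R(-0.98)=0.34333, |R|=0.34333)

Boundary: |R(x)|=1, x<0.
x=-0.98: |R|=0.3433
|R(-1.81)|=0.1602 |R(-1.57)|=0.0175 |R(-1.56)|=0.0241
Bisect:
  x_lo=-2.8460 |R|=1.6382  x_hi=-0.1322 |R|=0.8762
  mid=-1.48911 |R|=0.06927 →hi
  mid=-2.16758 |R|=0.51573 →hi
  mid=-2.50681 |R|=0.99026 →hi
  mid=-2.67642 |R|=1.29011 →lo
  mid=-2.59161 |R|=1.13446 →lo
  mid=-2.54921 |R|=1.06097 →lo
  mid=-2.52801 |R|=1.02527 →lo
  mid=-2.51741 |R|=1.00768 →lo
  mid=-2.51211 |R|=0.99895 →hi
  ...
  [-2.51277,-2.51260] ⇒ x*=-2.5127
Interval (-2.5127, 0).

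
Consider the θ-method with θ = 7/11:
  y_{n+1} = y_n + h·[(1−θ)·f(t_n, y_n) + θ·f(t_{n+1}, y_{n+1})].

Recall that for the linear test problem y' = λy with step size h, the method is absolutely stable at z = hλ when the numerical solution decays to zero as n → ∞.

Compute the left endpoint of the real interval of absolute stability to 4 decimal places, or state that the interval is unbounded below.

Set f=λy, z=hλ:
  y_{n+1} = y_n + z·[4/11·y_n + 7/11·y_{n+1}] ⇒ (1 − 7/11z)y_{n+1} = (1 + 4/11z)y_n
  Hence R(z) = (1 + 4/11z)/(1 − 7/11z).

Find x<0 with |R(x)|<1.
x=-0.4: |R|=0.6812
x=-2: |R|=0.1200
x=-10: |R|=0.3580
x=-100: |R|=0.5471
θ=7/11≥1/2 ⇒ |1+4/11x|<|1−7/11x| ∀x<0 ⇒ unbounded interval.

interval (−∞, 0).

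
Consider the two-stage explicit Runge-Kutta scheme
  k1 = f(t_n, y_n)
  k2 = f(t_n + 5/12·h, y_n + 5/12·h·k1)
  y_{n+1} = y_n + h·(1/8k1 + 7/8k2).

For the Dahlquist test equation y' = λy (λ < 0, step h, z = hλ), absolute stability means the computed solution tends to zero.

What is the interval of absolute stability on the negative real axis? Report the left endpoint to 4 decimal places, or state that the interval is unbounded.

z∈(-2.7429,0).

On y'=λy, z=hλ:
  k1=λy_n ⇒ h·k1=z·y_n;  k2=λ(1+5/12z)y_n ⇒ h·k2=z(1+5/12z)y_n
  y_{n+1}/y_n = 1 + 1/8z + 7/8z(1+5/12z) = 1 + z + 35/96z²
  Hence R(z) = 1 + z + 35/96z².

Solve |R(x)|<1 on ℝ⁻.
x=-0.82: |R|=0.4251
R=1: x+35/96x²=0 ⇒ x=−96/35=-2.7429; min R=1−1/(4·35/96)=0.3143>−1
Confirm numerically:
  x=-2.569: |R|=0.83716 <1
  x=-2.397: |R|=0.69775 <1
  x=-2.170: |R|=0.54679 <1
  x=-3.327: |R|=1.70855 >1
  x=-3.285: |R|=1.64930 >1
  x=-3.030: |R|=1.31720 >1
Stable set (-2.7429, 0).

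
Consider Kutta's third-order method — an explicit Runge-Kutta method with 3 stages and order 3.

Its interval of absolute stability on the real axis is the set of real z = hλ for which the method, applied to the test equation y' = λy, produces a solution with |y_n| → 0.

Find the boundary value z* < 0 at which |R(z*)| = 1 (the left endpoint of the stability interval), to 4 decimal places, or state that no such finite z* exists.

With y'=λy (z=hλ):
  order 3, 3-stage ⇒ R(z)=1+z+z^2/2+z^3/6
  (e.g. R(-0.68)=0.49879, |R|=0.49879)

Need |R(x)|<1, x<0.
x=-0.68: |R|=0.4988
|R(-2.85)|=1.6469 |R(-2.82)|=1.5814 |R(-2.32)|=0.7100
Bisect:
  x_lo=-3.0268 |R|=2.0678  x_hi=-0.3447 |R|=0.7079
  mid=-1.68575 |R|=0.06329 →hi
  mid=-2.35628 |R|=0.76062 →hi
  mid=-2.69155 |R|=1.31912 →lo
  mid=-2.52392 |R|=1.01846 →lo
  mid=-2.44010 |R|=0.88448 →hi
  mid=-2.48201 |R|=0.95017 →hi
  mid=-2.50296 |R|=0.98399 →hi
  mid=-2.51344 |R|=1.00114 →lo
  ...
  [-2.51278,-2.51262] ⇒ x*=-2.5127
So |R|<1 on (-2.5127, 0).

left endpoint -2.5127.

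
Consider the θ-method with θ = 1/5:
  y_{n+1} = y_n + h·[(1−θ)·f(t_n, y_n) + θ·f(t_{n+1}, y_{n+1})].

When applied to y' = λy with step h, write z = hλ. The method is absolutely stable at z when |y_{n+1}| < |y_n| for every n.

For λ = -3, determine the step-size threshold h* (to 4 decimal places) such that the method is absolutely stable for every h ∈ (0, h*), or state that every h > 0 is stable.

With y'=λy (z=hλ):
  y_{n+1} = y_n + z·[4/5·y_n + 1/5·y_{n+1}] ⇒ (1 − 1/5z)y_{n+1} = (1 + 4/5z)y_n
  Hence R(z) = (1 + 4/5z)/(1 − 1/5z).

Find x<0 with |R(x)|<1.
x=-0.67: |R|=0.4092
R=−1: 1+4/5x = −1+1/5x ⇒ -3/5x=2 ⇒ x=2/(-3/5)=-3.3333
Confirm numerically:
  x=-2.904: |R|=0.83704 <1
  x=-2.253: |R|=0.55315 <1
  x=-1.731: |R|=0.28584 <1
  x=-1.614: |R|=0.22014 <1
  x=-3.879: |R|=1.18437 >1
  x=-3.850: |R|=1.17514 >1
  x=-3.729: |R|=1.13598 >1
Interval (-3.3333, 0).

(-3.3333,0); λ=-3 ⇒ h* = (10/3)/3 = 1.1111.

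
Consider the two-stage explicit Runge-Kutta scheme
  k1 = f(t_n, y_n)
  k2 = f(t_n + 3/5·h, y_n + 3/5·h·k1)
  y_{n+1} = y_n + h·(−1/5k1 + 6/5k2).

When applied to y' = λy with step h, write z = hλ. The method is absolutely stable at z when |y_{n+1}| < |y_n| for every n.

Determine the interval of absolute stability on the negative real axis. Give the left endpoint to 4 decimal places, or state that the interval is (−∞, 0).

(-1.3889, 0).

With y'=λy (z=hλ):
  k1=λy_n ⇒ h·k1=z·y_n;  k2=λ(1+3/5z)y_n ⇒ h·k2=z(1+3/5z)y_n
  y_{n+1}/y_n = 1 − 1/5z + 6/5z(1+3/5z) = 1 + z + 18/25z²
  R(z) = 1 + z + 18/25z².

Solve |R(x)|<1 on ℝ⁻.
x=-0.74: |R|=0.6543
R=1: x+18/25x²=0 ⇒ x=−25/18=-1.3889; min R=1−1/(4·18/25)=0.6528>−1
Confirm numerically:
  x=-0.953: |R|=0.70091 <1
  x=-0.867: |R|=0.67422 <1
  x=-0.797: |R|=0.66035 <1
  x=-0.668: |R|=0.65328 <1
  x=-1.786: |R|=1.51065 >1
  x=-1.495: |R|=1.11422 >1
So |R|<1 on (-1.3889, 0).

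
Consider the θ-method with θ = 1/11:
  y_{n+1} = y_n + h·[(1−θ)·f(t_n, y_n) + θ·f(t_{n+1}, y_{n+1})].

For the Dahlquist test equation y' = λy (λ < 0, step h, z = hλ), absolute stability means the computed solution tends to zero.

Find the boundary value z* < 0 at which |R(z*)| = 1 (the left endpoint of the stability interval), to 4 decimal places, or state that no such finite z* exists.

left endpoint -2.4444.

On y'=λy, z=hλ:
  y_{n+1} = y_n + z·[10/11·y_n + 1/11·y_{n+1}] ⇒ (1 − 1/11z)y_{n+1} = (1 + 10/11z)y_n
  Hence R(z) = (1 + 10/11z)/(1 − 1/11z).

Find x<0 with |R(x)|<1.
x=-0.71: |R|=0.3330
R=−1: 1+10/11x = −1+1/11x ⇒ -9/11x=2 ⇒ x=2/(-9/11)=-2.4444
Confirm numerically:
  x=-2.224: |R|=0.84997 <1
  x=-1.855: |R|=0.58732 <1
  x=-1.591: |R|=0.38996 <1
  x=-1.329: |R|=0.18574 <1
  x=-2.762: |R|=1.20767 >1
  x=-2.694: |R|=1.16401 >1
  x=-2.632: |R|=1.12383 >1
So |R|<1 on (-2.4444, 0).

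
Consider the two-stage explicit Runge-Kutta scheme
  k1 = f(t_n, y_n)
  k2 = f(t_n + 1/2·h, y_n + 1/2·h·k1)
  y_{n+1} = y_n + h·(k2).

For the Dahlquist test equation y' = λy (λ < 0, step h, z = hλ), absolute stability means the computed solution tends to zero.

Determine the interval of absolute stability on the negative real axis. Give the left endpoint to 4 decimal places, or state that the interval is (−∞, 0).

(-2.0000, 0).

Test eqn y'=λy, z=hλ:
  k1=λy_n ⇒ h·k1=z·y_n;  k2=λ(1+1/2z)y_n ⇒ h·k2=z(1+1/2z)y_n
  y_{n+1}/y_n = 1 + z(1+1/2z) = 1 + z + 1/2z²
  Hence R(z) = 1 + z + 1/2z².

Find x<0 with |R(x)|<1.
x=-1.54: |R|=0.6458
R=1: x+1/2x²=0 ⇒ x=−2=-2.0000; min R=1−1/(4·1/2)=0.5000>−1
Confirm numerically:
  x=-1.448: |R|=0.60035 <1
  x=-1.142: |R|=0.51008 <1
  x=-0.982: |R|=0.50016 <1
  x=-0.908: |R|=0.50423 <1
  x=-2.193: |R|=1.21162 >1
  x=-2.098: |R|=1.10280 >1
  x=-2.064: |R|=1.06605 >1
Interval (-2.0000, 0).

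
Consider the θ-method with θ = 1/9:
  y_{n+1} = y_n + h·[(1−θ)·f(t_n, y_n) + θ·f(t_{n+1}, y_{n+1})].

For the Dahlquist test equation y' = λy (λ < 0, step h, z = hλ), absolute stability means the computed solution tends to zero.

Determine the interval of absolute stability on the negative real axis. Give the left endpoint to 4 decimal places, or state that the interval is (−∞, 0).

Set f=λy, z=hλ:
  y_{n+1} = y_n + z·[8/9·y_n + 1/9·y_{n+1}] ⇒ (1 − 1/9z)y_{n+1} = (1 + 8/9z)y_n
  Hence R(z) = (1 + 8/9z)/(1 − 1/9z).

Need |R(x)|<1, x<0.
x=-0.67: |R|=0.3764
R=−1: 1+8/9x = −1+1/9x ⇒ -7/9x=2 ⇒ x=2/(-7/9)=-2.5714
Confirm numerically:
  x=-2.446: |R|=0.92329 <1
  x=-2.443: |R|=0.92144 <1
  x=-1.240: |R|=0.08984 <1
  x=-2.879: |R|=1.18124 >1
  x=-2.832: |R|=1.15416 >1
Stable set (-2.5714, 0).

(-2.5714, 0).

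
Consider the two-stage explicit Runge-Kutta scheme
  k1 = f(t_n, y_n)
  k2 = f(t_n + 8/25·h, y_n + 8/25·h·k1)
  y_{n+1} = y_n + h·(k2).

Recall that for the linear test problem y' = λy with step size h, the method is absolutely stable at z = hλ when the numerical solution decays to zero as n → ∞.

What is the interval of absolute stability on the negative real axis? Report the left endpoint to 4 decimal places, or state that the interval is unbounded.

(-3.1250, 0).

Set f=λy, z=hλ:
  k1=λy_n ⇒ h·k1=z·y_n;  k2=λ(1+8/25z)y_n ⇒ h·k2=z(1+8/25z)y_n
  y_{n+1}/y_n = 1 + z(1+8/25z) = 1 + z + 8/25z²
  R(z) = 1 + z + 8/25z².

Need |R(x)|<1, x<0.
x=-0.72: |R|=0.4459
R=1: x+8/25x²=0 ⇒ x=−25/8=-3.1250; min R=1−1/(4·8/25)=0.2188>−1
Confirm numerically:
  x=-2.218: |R|=0.35625 <1
  x=-1.736: |R|=0.22838 <1
  x=-1.726: |R|=0.22730 <1
  x=-1.389: |R|=0.22838 <1
  x=-3.696: |R|=1.67533 >1
  x=-3.414: |R|=1.31573 >1
Interval (-3.1250, 0).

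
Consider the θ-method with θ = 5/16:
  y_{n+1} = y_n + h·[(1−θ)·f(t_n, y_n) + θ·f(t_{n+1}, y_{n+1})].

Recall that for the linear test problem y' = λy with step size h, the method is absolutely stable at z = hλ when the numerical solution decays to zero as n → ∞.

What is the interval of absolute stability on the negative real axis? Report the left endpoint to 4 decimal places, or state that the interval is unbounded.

z∈(-5.3333,0).

On y'=λy, z=hλ:
  y_{n+1} = y_n + z·[11/16·y_n + 5/16·y_{n+1}] ⇒ (1 − 5/16z)y_{n+1} = (1 + 11/16z)y_n
  ⇒ R(z) = (1 + 11/16z)/(1 − 5/16z).

Boundary: |R(x)|=1, x<0.
x=-1.31: |R|=0.0705
R=−1: 1+11/16x = −1+5/16x ⇒ -3/8x=2 ⇒ x=2/(-3/8)=-5.3333
Confirm numerically:
  x=-4.448: |R|=0.86109 <1
  x=-3.064: |R|=0.56526 <1
  x=-2.420: |R|=0.37794 <1
  x=-5.882: |R|=1.07250 >1
  x=-5.655: |R|=1.04359 >1
  x=-5.418: |R|=1.01179 >1
Stable set (-5.3333, 0).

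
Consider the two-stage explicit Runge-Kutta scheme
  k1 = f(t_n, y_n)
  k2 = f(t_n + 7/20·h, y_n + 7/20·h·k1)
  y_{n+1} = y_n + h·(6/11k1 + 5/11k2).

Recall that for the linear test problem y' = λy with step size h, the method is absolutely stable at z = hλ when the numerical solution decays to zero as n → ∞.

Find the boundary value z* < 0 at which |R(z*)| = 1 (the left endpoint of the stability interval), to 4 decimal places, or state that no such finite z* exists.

z* = -6.2857.

With y'=λy (z=hλ):
  k1=λy_n ⇒ h·k1=z·y_n;  k2=λ(1+7/20z)y_n ⇒ h·k2=z(1+7/20z)y_n
  y_{n+1}/y_n = 1 + 6/11z + 5/11z(1+7/20z) = 1 + z + 7/44z²
  ⇒ R(z) = 1 + z + 7/44z².

Solve |R(x)|<1 on ℝ⁻.
x=-1.02: |R|=0.1455
R=1: x+7/44x²=0 ⇒ x=−44/7=-6.2857; min R=1−1/(4·7/44)=-0.5714>−1
Confirm numerically:
  x=-6.102: |R|=0.82166 <1
  x=-5.857: |R|=0.60053 <1
  x=-5.556: |R|=0.35500 <1
  x=-4.625: |R|=0.22195 <1
  x=-6.797: |R|=1.55287 >1
  x=-6.624: |R|=1.35649 >1
  x=-6.502: |R|=1.22373 >1
Interval (-6.2857, 0).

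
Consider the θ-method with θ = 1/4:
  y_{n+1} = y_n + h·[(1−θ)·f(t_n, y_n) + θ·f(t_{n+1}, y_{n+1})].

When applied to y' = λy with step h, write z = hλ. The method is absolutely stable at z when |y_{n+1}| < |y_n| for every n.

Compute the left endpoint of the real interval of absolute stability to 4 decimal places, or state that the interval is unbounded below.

With y'=λy (z=hλ):
  y_{n+1} = y_n + z·[3/4·y_n + 1/4·y_{n+1}] ⇒ (1 − 1/4z)y_{n+1} = (1 + 3/4z)y_n
  Hence R(z) = (1 + 3/4z)/(1 − 1/4z).

Need |R(x)|<1, x<0.
x=-0.65: |R|=0.4409
R=−1: 1+3/4x = −1+1/4x ⇒ -1/2x=2 ⇒ x=2/(-1/2)=-4.0000
Confirm numerically:
  x=-3.583: |R|=0.89002 <1
  x=-1.812: |R|=0.24708 <1
  x=-1.664: |R|=0.17514 <1
  x=-4.440: |R|=1.10427 >1
  x=-4.297: |R|=1.07159 >1
  x=-4.082: |R|=1.02029 >1
Interval (-4.0000, 0).

left endpoint -4.0000.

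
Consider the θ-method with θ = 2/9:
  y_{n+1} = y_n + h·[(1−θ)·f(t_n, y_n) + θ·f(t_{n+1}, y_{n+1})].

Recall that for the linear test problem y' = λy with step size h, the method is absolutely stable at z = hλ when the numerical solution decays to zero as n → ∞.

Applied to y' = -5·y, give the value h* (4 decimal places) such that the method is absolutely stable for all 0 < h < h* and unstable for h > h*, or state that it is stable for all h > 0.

With y'=λy (z=hλ):
  y_{n+1} = y_n + z·[7/9·y_n + 2/9·y_{n+1}] ⇒ (1 − 2/9z)y_{n+1} = (1 + 7/9z)y_n
  R(z) = (1 + 7/9z)/(1 − 2/9z).

Boundary: |R(x)|=1, x<0.
x=-0.78: |R|=0.3352
R=−1: 1+7/9x = −1+2/9x ⇒ -5/9x=2 ⇒ x=2/(-5/9)=-3.6000
Confirm numerically:
  x=-3.268: |R|=0.89315 <1
  x=-2.292: |R|=0.51855 <1
  x=-1.546: |R|=0.15068 <1
  x=-4.090: |R|=1.14261 >1
  x=-4.078: |R|=1.13931 >1
  x=-4.020: |R|=1.12324 >1
Stable set (-3.6000, 0).

(-3.6000,0); λ=-5 ⇒ h* = (18/5)/5 = 0.7200.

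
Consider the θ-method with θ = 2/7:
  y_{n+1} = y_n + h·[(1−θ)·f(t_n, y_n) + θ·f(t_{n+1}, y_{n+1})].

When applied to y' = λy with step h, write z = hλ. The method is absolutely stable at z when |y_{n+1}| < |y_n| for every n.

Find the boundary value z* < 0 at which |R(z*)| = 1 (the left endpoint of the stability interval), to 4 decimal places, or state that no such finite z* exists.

left endpoint -4.6667.

Set f=λy, z=hλ:
  y_{n+1} = y_n + z·[5/7·y_n + 2/7·y_{n+1}] ⇒ (1 − 2/7z)y_{n+1} = (1 + 5/7z)y_n
  Hence R(z) = (1 + 5/7z)/(1 − 2/7z).

Boundary: |R(x)|=1, x<0.
x=-1.3: |R|=0.0521
R=−1: 1+5/7x = −1+2/7x ⇒ -3/7x=2 ⇒ x=2/(-3/7)=-4.6667
Confirm numerically:
  x=-4.585: |R|=0.98485 <1
  x=-4.498: |R|=0.96837 <1
  x=-2.271: |R|=0.37732 <1
  x=-5.062: |R|=1.06926 >1
  x=-4.976: |R|=1.05474 >1
  x=-4.886: |R|=1.03923 >1
Interval (-4.6667, 0).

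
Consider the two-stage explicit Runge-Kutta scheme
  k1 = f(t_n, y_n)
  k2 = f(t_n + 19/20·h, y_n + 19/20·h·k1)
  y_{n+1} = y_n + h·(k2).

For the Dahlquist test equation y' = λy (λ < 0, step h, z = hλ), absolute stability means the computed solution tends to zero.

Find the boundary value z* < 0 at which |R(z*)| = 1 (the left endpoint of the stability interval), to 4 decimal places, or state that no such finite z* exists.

left endpoint -1.0526.

On y'=λy, z=hλ:
  k1=λy_n ⇒ h·k1=z·y_n;  k2=λ(1+19/20z)y_n ⇒ h·k2=z(1+19/20z)y_n
  y_{n+1}/y_n = 1 + z(1+19/20z) = 1 + z + 19/20z²
  so R(z) = 1 + z + 19/20z².

Solve |R(x)|<1 on ℝ⁻.
x=-1.68: |R|=2.0013
R=1: x+19/20x²=0 ⇒ x=−20/19=-1.0526; min R=1−1/(4·19/20)=0.7368>−1
Confirm numerically:
  x=-0.877: |R|=0.85367 <1
  x=-0.685: |R|=0.76076 <1
  x=-0.523: |R|=0.73685 <1
  x=-1.397: |R|=1.45703 >1
  x=-1.091: |R|=1.03977 >1
Stable set (-1.0526, 0).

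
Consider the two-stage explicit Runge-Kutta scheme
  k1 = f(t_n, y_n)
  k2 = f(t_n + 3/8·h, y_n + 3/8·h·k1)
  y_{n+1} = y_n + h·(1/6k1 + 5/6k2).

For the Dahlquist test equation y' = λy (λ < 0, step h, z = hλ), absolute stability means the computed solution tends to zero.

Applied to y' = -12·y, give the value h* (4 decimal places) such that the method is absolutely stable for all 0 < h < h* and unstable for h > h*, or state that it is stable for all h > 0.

(-3.2000,0); λ=-12 ⇒ h* = (16/5)/12 = 0.2667.

Set f=λy, z=hλ:
  k1=λy_n ⇒ h·k1=z·y_n;  k2=λ(1+3/8z)y_n ⇒ h·k2=z(1+3/8z)y_n
  y_{n+1}/y_n = 1 + 1/6z + 5/6z(1+3/8z) = 1 + z + 5/16z²
  ⇒ R(z) = 1 + z + 5/16z².

Solve |R(x)|<1 on ℝ⁻.
x=-0.71: |R|=0.4475
R=1: x+5/16x²=0 ⇒ x=−16/5=-3.2000; min R=1−1/(4·5/16)=0.2000>−1
Confirm numerically:
  x=-2.558: |R|=0.48680 <1
  x=-1.420: |R|=0.21013 <1
  x=-1.333: |R|=0.22228 <1
  x=-3.612: |R|=1.46505 >1
  x=-3.523: |R|=1.35560 >1
  x=-3.431: |R|=1.24768 >1
Interval (-3.2000, 0).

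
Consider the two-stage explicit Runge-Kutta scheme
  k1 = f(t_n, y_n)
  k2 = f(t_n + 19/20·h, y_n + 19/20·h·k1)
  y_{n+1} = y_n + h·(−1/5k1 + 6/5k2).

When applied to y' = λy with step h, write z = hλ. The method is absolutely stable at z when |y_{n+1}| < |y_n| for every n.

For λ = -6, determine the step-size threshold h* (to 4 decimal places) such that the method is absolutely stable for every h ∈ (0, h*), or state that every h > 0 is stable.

Set f=λy, z=hλ:
  k1=λy_n ⇒ h·k1=z·y_n;  k2=λ(1+19/20z)y_n ⇒ h·k2=z(1+19/20z)y_n
  y_{n+1}/y_n = 1 − 1/5z + 6/5z(1+19/20z) = 1 + z + 57/50z²
  Hence R(z) = 1 + z + 57/50z².

Solve |R(x)|<1 on ℝ⁻.
x=-1.37: |R|=1.7697
R=1: x+57/50x²=0 ⇒ x=−50/57=-0.8772; min R=1−1/(4·57/50)=0.7807>−1
Confirm numerically:
  x=-0.731: |R|=0.87817 <1
  x=-0.689: |R|=0.85218 <1
  x=-0.363: |R|=0.78722 <1
  x=-1.139: |R|=1.33995 >1
  x=-0.946: |R|=1.07420 >1
Stable set (-0.8772, 0).

(-0.8772,0); λ=-6 ⇒ h* = (50/57)/6 = 0.1462.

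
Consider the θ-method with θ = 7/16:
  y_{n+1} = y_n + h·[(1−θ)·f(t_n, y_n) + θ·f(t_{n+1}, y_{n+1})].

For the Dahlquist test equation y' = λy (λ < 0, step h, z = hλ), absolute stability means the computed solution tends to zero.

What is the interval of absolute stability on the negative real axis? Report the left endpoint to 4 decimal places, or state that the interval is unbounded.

(-16.0000, 0).

Test eqn y'=λy, z=hλ:
  y_{n+1} = y_n + z·[9/16·y_n + 7/16·y_{n+1}] ⇒ (1 − 7/16z)y_{n+1} = (1 + 9/16z)y_n
  ⇒ R(z) = (1 + 9/16z)/(1 − 7/16z).

Boundary: |R(x)|=1, x<0.
x=-0.95: |R|=0.3289
R=−1: 1+9/16x = −1+7/16x ⇒ -1/8x=2 ⇒ x=2/(-1/8)=-16.0000
Confirm numerically:
  x=-11.284: |R|=0.90070 <1
  x=-9.049: |R|=0.82479 <1
  x=-7.408: |R|=0.74676 <1
  x=-6.797: |R|=0.71050 <1
  x=-16.583: |R|=1.00883 >1
  x=-16.400: |R|=1.00612 >1
  x=-16.167: |R|=1.00259 >1
So |R|<1 on (-16.0000, 0).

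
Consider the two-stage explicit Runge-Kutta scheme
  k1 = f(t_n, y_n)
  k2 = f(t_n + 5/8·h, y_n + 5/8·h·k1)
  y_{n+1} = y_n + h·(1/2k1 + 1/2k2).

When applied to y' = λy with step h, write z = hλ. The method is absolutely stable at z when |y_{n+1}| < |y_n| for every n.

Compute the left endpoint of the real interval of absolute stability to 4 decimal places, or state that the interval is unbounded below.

z* = -3.2000.

With y'=λy (z=hλ):
  k1=λy_n ⇒ h·k1=z·y_n;  k2=λ(1+5/8z)y_n ⇒ h·k2=z(1+5/8z)y_n
  y_{n+1}/y_n = 1 + 1/2z + 1/2z(1+5/8z) = 1 + z + 5/16z²
  Hence R(z) = 1 + z + 5/16z².

Find x<0 with |R(x)|<1.
x=-0.62: |R|=0.5001
R=1: x+5/16x²=0 ⇒ x=−16/5=-3.2000; min R=1−1/(4·5/16)=0.2000>−1
Confirm numerically:
  x=-3.127: |R|=0.92867 <1
  x=-3.102: |R|=0.90500 <1
  x=-2.393: |R|=0.39652 <1
  x=-3.422: |R|=1.23740 >1
  x=-3.383: |R|=1.19347 >1
  x=-3.249: |R|=1.04975 >1
So |R|<1 on (-3.2000, 0).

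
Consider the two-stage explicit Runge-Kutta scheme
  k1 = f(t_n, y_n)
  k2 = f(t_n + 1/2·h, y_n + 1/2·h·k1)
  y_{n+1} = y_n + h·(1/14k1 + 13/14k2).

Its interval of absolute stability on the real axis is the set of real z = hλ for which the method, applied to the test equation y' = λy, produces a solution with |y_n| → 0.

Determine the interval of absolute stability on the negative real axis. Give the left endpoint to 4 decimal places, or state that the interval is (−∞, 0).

Set f=λy, z=hλ:
  k1=λy_n ⇒ h·k1=z·y_n;  k2=λ(1+1/2z)y_n ⇒ h·k2=z(1+1/2z)y_n
  y_{n+1}/y_n = 1 + 1/14z + 13/14z(1+1/2z) = 1 + z + 13/28z²
  Hence R(z) = 1 + z + 13/28z².

Find x<0 with |R(x)|<1.
x=-1.08: |R|=0.4615
R=1: x+13/28x²=0 ⇒ x=−28/13=-2.1538; min R=1−1/(4·13/28)=0.4615>−1
Confirm numerically:
  x=-2.004: |R|=0.86058 <1
  x=-1.655: |R|=0.61669 <1
  x=-1.192: |R|=0.46769 <1
  x=-2.698: |R|=1.68163 >1
  x=-2.618: |R|=1.56418 >1
So |R|<1 on (-2.1538, 0).

z∈(-2.1538,0).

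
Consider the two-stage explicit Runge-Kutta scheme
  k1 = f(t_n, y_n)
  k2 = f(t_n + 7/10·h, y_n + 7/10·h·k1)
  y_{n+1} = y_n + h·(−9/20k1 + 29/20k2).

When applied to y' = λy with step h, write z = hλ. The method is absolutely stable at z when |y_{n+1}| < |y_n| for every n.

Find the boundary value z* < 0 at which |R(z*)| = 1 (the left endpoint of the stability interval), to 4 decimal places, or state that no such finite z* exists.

Set f=λy, z=hλ:
  k1=λy_n ⇒ h·k1=z·y_n;  k2=λ(1+7/10z)y_n ⇒ h·k2=z(1+7/10z)y_n
  y_{n+1}/y_n = 1 − 9/20z + 29/20z(1+7/10z) = 1 + z + 203/200z²
  ⇒ R(z) = 1 + z + 203/200z².

Find x<0 with |R(x)|<1.
x=-0.93: |R|=0.9479
R=1: x+203/200x²=0 ⇒ x=−200/203=-0.9852; min R=1−1/(4·203/200)=0.7537>−1
Confirm numerically:
  x=-0.907: |R|=0.92799 <1
  x=-0.856: |R|=0.88773 <1
  x=-0.775: |R|=0.83463 <1
  x=-0.446: |R|=0.75590 <1
  x=-1.569: |R|=1.92969 >1
  x=-1.440: |R|=1.66470 >1
Stable set (-0.9852, 0).

z* = -0.9852.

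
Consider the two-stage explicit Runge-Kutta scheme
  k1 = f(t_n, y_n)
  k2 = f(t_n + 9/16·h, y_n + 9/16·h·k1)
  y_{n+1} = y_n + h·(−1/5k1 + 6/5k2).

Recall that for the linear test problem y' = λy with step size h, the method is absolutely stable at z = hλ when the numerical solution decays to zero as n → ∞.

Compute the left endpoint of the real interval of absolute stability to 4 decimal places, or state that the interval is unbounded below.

Set f=λy, z=hλ:
  k1=λy_n ⇒ h·k1=z·y_n;  k2=λ(1+9/16z)y_n ⇒ h·k2=z(1+9/16z)y_n
  y_{n+1}/y_n = 1 − 1/5z + 6/5z(1+9/16z) = 1 + z + 27/40z²
  ⇒ R(z) = 1 + z + 27/40z².

Find x<0 with |R(x)|<1.
x=-1.14: |R|=0.7372
R=1: x+27/40x²=0 ⇒ x=−40/27=-1.4815; min R=1−1/(4·27/40)=0.6296>−1
Confirm numerically:
  x=-1.459: |R|=0.97786 <1
  x=-1.346: |R|=0.87691 <1
  x=-1.297: |R|=0.83849 <1
  x=-1.891: |R|=1.52272 >1
  x=-1.676: |R|=1.22006 >1
Interval (-1.4815, 0).

z* = -1.4815.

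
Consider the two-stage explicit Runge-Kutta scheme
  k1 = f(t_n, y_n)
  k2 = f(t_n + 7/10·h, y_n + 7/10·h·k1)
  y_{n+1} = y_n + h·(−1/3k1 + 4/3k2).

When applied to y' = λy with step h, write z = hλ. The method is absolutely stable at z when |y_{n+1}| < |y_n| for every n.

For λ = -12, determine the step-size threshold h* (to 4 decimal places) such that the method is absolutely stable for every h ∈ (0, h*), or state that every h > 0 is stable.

Test eqn y'=λy, z=hλ:
  k1=λy_n ⇒ h·k1=z·y_n;  k2=λ(1+7/10z)y_n ⇒ h·k2=z(1+7/10z)y_n
  y_{n+1}/y_n = 1 − 1/3z + 4/3z(1+7/10z) = 1 + z + 14/15z²
  R(z) = 1 + z + 14/15z².

Need |R(x)|<1, x<0.
x=-1.06: |R|=0.9887
R=1: x+14/15x²=0 ⇒ x=−15/14=-1.0714; min R=1−1/(4·14/15)=0.7321>−1
Confirm numerically:
  x=-1.050: |R|=0.97900 <1
  x=-1.038: |R|=0.96761 <1
  x=-0.878: |R|=0.84149 <1
  x=-0.592: |R|=0.73510 <1
  x=-1.434: |R|=1.48527 >1
  x=-1.300: |R|=1.27733 >1
Stable set (-1.0714, 0).

(-1.0714,0); λ=-12 ⇒ h* = (15/14)/12 = 0.0893.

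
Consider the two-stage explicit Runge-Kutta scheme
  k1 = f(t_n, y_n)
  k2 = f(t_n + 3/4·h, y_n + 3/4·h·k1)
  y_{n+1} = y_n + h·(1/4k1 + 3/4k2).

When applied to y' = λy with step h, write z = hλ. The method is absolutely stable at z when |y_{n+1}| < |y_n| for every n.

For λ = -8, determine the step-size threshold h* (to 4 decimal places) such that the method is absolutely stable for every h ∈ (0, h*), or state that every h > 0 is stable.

(-1.7778,0); λ=-8 ⇒ h* = (16/9)/8 = 0.2222.

Test eqn y'=λy, z=hλ:
  k1=λy_n ⇒ h·k1=z·y_n;  k2=λ(1+3/4z)y_n ⇒ h·k2=z(1+3/4z)y_n
  y_{n+1}/y_n = 1 + 1/4z + 3/4z(1+3/4z) = 1 + z + 9/16z²
  Hence R(z) = 1 + z + 9/16z².

Need |R(x)|<1, x<0.
x=-0.76: |R|=0.5649
R=1: x+9/16x²=0 ⇒ x=−16/9=-1.7778; min R=1−1/(4·9/16)=0.5556>−1
Confirm numerically:
  x=-1.342: |R|=0.67104 <1
  x=-1.117: |R|=0.58483 <1
  x=-0.879: |R|=0.55561 <1
  x=-2.007: |R|=1.25878 >1
  x=-1.893: |R|=1.12269 >1
  x=-1.803: |R|=1.02558 >1
So |R|<1 on (-1.7778, 0).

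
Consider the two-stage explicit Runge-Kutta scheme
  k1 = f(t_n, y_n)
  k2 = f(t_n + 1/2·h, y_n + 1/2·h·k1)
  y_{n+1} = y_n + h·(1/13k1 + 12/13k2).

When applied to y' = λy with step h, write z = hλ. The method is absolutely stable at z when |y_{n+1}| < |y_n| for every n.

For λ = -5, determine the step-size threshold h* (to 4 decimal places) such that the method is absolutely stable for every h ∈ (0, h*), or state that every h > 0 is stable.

(-2.1667,0); λ=-5 ⇒ h* = (13/6)/5 = 0.4333.

With y'=λy (z=hλ):
  k1=λy_n ⇒ h·k1=z·y_n;  k2=λ(1+1/2z)y_n ⇒ h·k2=z(1+1/2z)y_n
  y_{n+1}/y_n = 1 + 1/13z + 12/13z(1+1/2z) = 1 + z + 6/13z²
  so R(z) = 1 + z + 6/13z².

Solve |R(x)|<1 on ℝ⁻.
x=-1.48: |R|=0.5310
R=1: x+6/13x²=0 ⇒ x=−13/6=-2.1667; min R=1−1/(4·6/13)=0.4583>−1
Confirm numerically:
  x=-2.028: |R|=0.87021 <1
  x=-1.187: |R|=0.46329 <1
  x=-1.001: |R|=0.46146 <1
  x=-2.747: |R|=1.73577 >1
  x=-2.738: |R|=1.72199 >1
  x=-2.543: |R|=1.44170 >1
So |R|<1 on (-2.1667, 0).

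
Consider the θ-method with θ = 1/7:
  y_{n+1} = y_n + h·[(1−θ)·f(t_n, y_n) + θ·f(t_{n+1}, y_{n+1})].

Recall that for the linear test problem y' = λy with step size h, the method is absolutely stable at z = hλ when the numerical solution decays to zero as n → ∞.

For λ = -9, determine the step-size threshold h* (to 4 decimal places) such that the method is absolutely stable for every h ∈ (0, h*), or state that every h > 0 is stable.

With y'=λy (z=hλ):
  y_{n+1} = y_n + z·[6/7·y_n + 1/7·y_{n+1}] ⇒ (1 − 1/7z)y_{n+1} = (1 + 6/7z)y_n
  Hence R(z) = (1 + 6/7z)/(1 − 1/7z).

Need |R(x)|<1, x<0.
x=-1.4: |R|=0.1667
R=−1: 1+6/7x = −1+1/7x ⇒ -5/7x=2 ⇒ x=2/(-5/7)=-2.8000
Confirm numerically:
  x=-2.764: |R|=0.98156 <1
  x=-2.358: |R|=0.76384 <1
  x=-1.881: |R|=0.48260 <1
  x=-1.504: |R|=0.23801 <1
  x=-3.352: |R|=1.26662 >1
  x=-3.264: |R|=1.22603 >1
  x=-3.142: |R|=1.16861 >1
Stable set (-2.8000, 0).

(-2.8000,0); λ=-9 ⇒ h* = (14/5)/9 = 0.3111.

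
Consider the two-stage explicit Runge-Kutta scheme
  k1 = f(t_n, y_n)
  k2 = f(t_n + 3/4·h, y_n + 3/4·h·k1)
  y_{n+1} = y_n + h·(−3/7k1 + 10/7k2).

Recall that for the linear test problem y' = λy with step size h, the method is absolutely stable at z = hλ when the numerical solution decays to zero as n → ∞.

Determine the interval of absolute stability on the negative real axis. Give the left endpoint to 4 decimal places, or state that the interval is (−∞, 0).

On y'=λy, z=hλ:
  k1=λy_n ⇒ h·k1=z·y_n;  k2=λ(1+3/4z)y_n ⇒ h·k2=z(1+3/4z)y_n
  y_{n+1}/y_n = 1 − 3/7z + 10/7z(1+3/4z) = 1 + z + 15/14z²
  R(z) = 1 + z + 15/14z².

Find x<0 with |R(x)|<1.
x=-1.77: |R|=2.5867
R=1: x+15/14x²=0 ⇒ x=−14/15=-0.9333; min R=1−1/(4·15/14)=0.7667>−1
Confirm numerically:
  x=-0.861: |R|=0.93327 <1
  x=-0.608: |R|=0.78807 <1
  x=-0.489: |R|=0.76720 <1
  x=-0.403: |R|=0.77101 <1
  x=-1.452: |R|=1.80690 >1
  x=-1.134: |R|=1.24381 >1
Interval (-0.9333, 0).

(-0.9333, 0).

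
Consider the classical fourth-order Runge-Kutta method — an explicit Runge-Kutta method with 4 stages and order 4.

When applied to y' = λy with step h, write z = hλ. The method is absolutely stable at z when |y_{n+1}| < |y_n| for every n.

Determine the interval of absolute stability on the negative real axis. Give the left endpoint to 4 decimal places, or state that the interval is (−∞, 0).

With y'=λy (z=hλ):
  order 4, 4-stage ⇒ R(z)=1+z+z^2/2+z^3/6+z^4/24
  (e.g. R(-1.42)=0.28040, |R|=0.28040)

Need |R(x)|<1, x<0.
x=-1.42: |R|=0.2804
|R(-2.42)|=0.5752 |R(-2.24)|=0.4446 |R(-1.97)|=0.3238
Bisect:
  x_lo=-3.1304 |R|=1.6577  x_hi=-0.2838 |R|=0.7529
  mid=-1.70707 |R|=0.27471 →hi
  mid=-2.41872 |R|=0.57409 →hi
  mid=-2.77455 |R|=0.98392 →hi
  mid=-2.95246 |R|=1.28271 →lo
  mid=-2.86350 |R|=1.12446 →lo
  mid=-2.81903 |R|=1.05206 →lo
  mid=-2.79679 |R|=1.01747 →lo
  mid=-2.78567 |R|=1.00056 →lo
  ...
  [-2.78532,-2.78515] ⇒ x*=-2.7853
Interval (-2.7853, 0).

z∈(-2.7853,0).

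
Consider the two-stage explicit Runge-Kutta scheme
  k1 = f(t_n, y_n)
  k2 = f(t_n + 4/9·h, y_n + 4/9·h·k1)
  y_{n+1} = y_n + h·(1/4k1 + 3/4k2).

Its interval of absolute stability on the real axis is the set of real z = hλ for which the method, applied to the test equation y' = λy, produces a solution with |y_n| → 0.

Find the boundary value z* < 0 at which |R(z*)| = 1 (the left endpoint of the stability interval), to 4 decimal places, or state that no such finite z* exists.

left endpoint -3.0000.

Set f=λy, z=hλ:
  k1=λy_n ⇒ h·k1=z·y_n;  k2=λ(1+4/9z)y_n ⇒ h·k2=z(1+4/9z)y_n
  y_{n+1}/y_n = 1 + 1/4z + 3/4z(1+4/9z) = 1 + z + 1/3z²
  ⇒ R(z) = 1 + z + 1/3z².

Solve |R(x)|<1 on ℝ⁻.
x=-1.36: |R|=0.2565
R=1: x+1/3x²=0 ⇒ x=−3=-3.0000; min R=1−1/(4·1/3)=0.2500>−1
Confirm numerically:
  x=-2.776: |R|=0.79273 <1
  x=-2.000: |R|=0.33333 <1
  x=-1.814: |R|=0.28287 <1
  x=-3.411: |R|=1.46731 >1
  x=-3.380: |R|=1.42813 >1
Stable set (-3.0000, 0).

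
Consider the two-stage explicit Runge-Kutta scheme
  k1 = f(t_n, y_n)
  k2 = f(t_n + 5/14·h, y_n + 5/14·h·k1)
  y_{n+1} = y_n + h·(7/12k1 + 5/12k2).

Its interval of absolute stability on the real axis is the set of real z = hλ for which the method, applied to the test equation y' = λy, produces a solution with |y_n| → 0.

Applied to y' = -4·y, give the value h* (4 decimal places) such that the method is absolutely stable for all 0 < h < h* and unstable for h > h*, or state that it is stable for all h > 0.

(-6.7200,0); λ=-4 ⇒ h* = (168/25)/4 = 1.6800.

With y'=λy (z=hλ):
  k1=λy_n ⇒ h·k1=z·y_n;  k2=λ(1+5/14z)y_n ⇒ h·k2=z(1+5/14z)y_n
  y_{n+1}/y_n = 1 + 7/12z + 5/12z(1+5/14z) = 1 + z + 25/168z²
  Hence R(z) = 1 + z + 25/168z².

Solve |R(x)|<1 on ℝ⁻.
x=-1.25: |R|=0.0175
R=1: x+25/168x²=0 ⇒ x=−168/25=-6.7200; min R=1−1/(4·25/168)=-0.6800>−1
Confirm numerically:
  x=-5.994: |R|=0.35243 <1
  x=-5.595: |R|=0.06334 <1
  x=-4.181: |R|=0.57970 <1
  x=-2.699: |R|=0.61498 <1
  x=-7.186: |R|=1.49831 >1
  x=-6.799: |R|=1.07993 >1
So |R|<1 on (-6.7200, 0).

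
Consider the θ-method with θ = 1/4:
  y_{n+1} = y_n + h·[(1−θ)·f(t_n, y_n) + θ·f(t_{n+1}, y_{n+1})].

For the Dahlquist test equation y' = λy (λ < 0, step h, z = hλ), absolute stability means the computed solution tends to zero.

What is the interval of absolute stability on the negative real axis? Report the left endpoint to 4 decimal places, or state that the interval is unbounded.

With y'=λy (z=hλ):
  y_{n+1} = y_n + z·[3/4·y_n + 1/4·y_{n+1}] ⇒ (1 − 1/4z)y_{n+1} = (1 + 3/4z)y_n
  so R(z) = (1 + 3/4z)/(1 − 1/4z).

Solve |R(x)|<1 on ℝ⁻.
x=-1.79: |R|=0.2366
R=−1: 1+3/4x = −1+1/4x ⇒ -1/2x=2 ⇒ x=2/(-1/2)=-4.0000
Confirm numerically:
  x=-3.464: |R|=0.85638 <1
  x=-2.468: |R|=0.52628 <1
  x=-2.409: |R|=0.50351 <1
  x=-1.879: |R|=0.27845 <1
  x=-4.283: |R|=1.06833 >1
  x=-4.214: |R|=1.05211 >1
So |R|<1 on (-4.0000, 0).

z∈(-4.0000,0).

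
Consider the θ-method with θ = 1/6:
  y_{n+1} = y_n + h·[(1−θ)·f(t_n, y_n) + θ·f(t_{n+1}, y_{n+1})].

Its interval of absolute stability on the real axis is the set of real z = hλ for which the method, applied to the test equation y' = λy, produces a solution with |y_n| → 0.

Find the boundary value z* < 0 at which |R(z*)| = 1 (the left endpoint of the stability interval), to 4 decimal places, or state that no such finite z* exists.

z* = -3.0000.

Set f=λy, z=hλ:
  y_{n+1} = y_n + z·[5/6·y_n + 1/6·y_{n+1}] ⇒ (1 − 1/6z)y_{n+1} = (1 + 5/6z)y_n
  so R(z) = (1 + 5/6z)/(1 − 1/6z).

Solve |R(x)|<1 on ℝ⁻.
x=-1.03: |R|=0.1209
R=−1: 1+5/6x = −1+1/6x ⇒ -2/3x=2 ⇒ x=2/(-2/3)=-3.0000
Confirm numerically:
  x=-2.264: |R|=0.64376 <1
  x=-2.021: |R|=0.51178 <1
  x=-1.375: |R|=0.11864 <1
  x=-3.443: |R|=1.18765 >1
  x=-3.383: |R|=1.16327 >1
Interval (-3.0000, 0).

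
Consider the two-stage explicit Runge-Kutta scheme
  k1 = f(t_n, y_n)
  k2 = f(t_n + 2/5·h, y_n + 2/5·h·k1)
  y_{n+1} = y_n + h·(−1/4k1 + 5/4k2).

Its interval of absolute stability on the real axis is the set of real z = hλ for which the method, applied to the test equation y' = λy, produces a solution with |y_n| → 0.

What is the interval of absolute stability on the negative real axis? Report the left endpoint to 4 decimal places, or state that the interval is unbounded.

Test eqn y'=λy, z=hλ:
  k1=λy_n ⇒ h·k1=z·y_n;  k2=λ(1+2/5z)y_n ⇒ h·k2=z(1+2/5z)y_n
  y_{n+1}/y_n = 1 − 1/4z + 5/4z(1+2/5z) = 1 + z + 1/2z²
  ⇒ R(z) = 1 + z + 1/2z².

Boundary: |R(x)|=1, x<0.
x=-1.7: |R|=0.7450
R=1: x+1/2x²=0 ⇒ x=−2=-2.0000; min R=1−1/(4·1/2)=0.5000>−1
Confirm numerically:
  x=-1.400: |R|=0.58000 <1
  x=-1.355: |R|=0.56301 <1
  x=-0.859: |R|=0.50994 <1
  x=-2.519: |R|=1.65368 >1
  x=-2.212: |R|=1.23447 >1
  x=-2.060: |R|=1.06180 >1
Stable set (-2.0000, 0).

(-2.0000, 0).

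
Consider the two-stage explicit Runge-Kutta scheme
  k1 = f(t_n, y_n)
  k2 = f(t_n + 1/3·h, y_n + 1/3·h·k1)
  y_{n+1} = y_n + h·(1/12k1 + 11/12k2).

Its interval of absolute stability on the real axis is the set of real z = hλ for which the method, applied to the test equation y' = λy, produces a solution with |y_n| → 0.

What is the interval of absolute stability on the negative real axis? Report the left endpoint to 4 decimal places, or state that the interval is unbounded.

z∈(-3.2727,0).

On y'=λy, z=hλ:
  k1=λy_n ⇒ h·k1=z·y_n;  k2=λ(1+1/3z)y_n ⇒ h·k2=z(1+1/3z)y_n
  y_{n+1}/y_n = 1 + 1/12z + 11/12z(1+1/3z) = 1 + z + 11/36z²
  Hence R(z) = 1 + z + 11/36z².

Boundary: |R(x)|=1, x<0.
x=-0.51: |R|=0.5695
R=1: x+11/36x²=0 ⇒ x=−36/11=-3.2727; min R=1−1/(4·11/36)=0.1818>−1
Confirm numerically:
  x=-3.093: |R|=0.83014 <1
  x=-2.272: |R|=0.30527 <1
  x=-1.483: |R|=0.18900 <1
  x=-3.766: |R|=1.56762 >1
  x=-3.727: |R|=1.51733 >1
  x=-3.307: |R|=1.03463 >1
Interval (-3.2727, 0).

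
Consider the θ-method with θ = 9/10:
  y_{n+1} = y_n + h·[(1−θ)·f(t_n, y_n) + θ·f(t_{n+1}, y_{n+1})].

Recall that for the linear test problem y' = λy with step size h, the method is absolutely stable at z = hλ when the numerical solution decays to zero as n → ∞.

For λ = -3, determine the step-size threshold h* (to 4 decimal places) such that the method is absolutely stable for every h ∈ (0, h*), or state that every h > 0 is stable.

Test eqn y'=λy, z=hλ:
  y_{n+1} = y_n + z·[1/10·y_n + 9/10·y_{n+1}] ⇒ (1 − 9/10z)y_{n+1} = (1 + 1/10z)y_n
  so R(z) = (1 + 1/10z)/(1 − 9/10z).

Solve |R(x)|<1 on ℝ⁻.
x=-0.43: |R|=0.6900
x=-2: |R|=0.2857
x=-10: |R|=0.0000
x=-100: |R|=0.0989
θ=9/10≥1/2 ⇒ |1+1/10x|<|1−9/10x| ∀x<0 ⇒ stable on all of ℝ⁻.

interval (−∞, 0). Any h>0 works for λ=-3.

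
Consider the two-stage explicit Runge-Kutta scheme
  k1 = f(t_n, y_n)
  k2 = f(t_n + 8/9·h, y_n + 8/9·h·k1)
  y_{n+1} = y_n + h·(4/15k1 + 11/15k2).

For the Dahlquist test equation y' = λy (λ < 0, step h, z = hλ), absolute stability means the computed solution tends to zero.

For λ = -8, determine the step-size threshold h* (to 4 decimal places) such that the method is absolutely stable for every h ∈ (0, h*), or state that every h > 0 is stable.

(-1.5341,0); λ=-8 ⇒ h* = (135/88)/8 = 0.1918.

Set f=λy, z=hλ:
  k1=λy_n ⇒ h·k1=z·y_n;  k2=λ(1+8/9z)y_n ⇒ h·k2=z(1+8/9z)y_n
  y_{n+1}/y_n = 1 + 4/15z + 11/15z(1+8/9z) = 1 + z + 88/135z²
  Hence R(z) = 1 + z + 88/135z².

Solve |R(x)|<1 on ℝ⁻.
x=-1.52: |R|=0.9860
R=1: x+88/135x²=0 ⇒ x=−135/88=-1.5341; min R=1−1/(4·88/135)=0.6165>−1
Confirm numerically:
  x=-1.502: |R|=0.96858 <1
  x=-1.329: |R|=0.82233 <1
  x=-1.241: |R|=0.76290 <1
  x=-1.851: |R|=1.38238 >1
  x=-1.828: |R|=1.35022 >1
Stable set (-1.5341, 0).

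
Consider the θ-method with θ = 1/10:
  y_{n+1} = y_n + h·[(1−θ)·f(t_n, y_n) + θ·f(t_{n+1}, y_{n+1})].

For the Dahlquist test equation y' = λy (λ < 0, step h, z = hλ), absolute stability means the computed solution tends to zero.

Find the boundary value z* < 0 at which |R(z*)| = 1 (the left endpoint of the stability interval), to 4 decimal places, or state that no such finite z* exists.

Set f=λy, z=hλ:
  y_{n+1} = y_n + z·[9/10·y_n + 1/10·y_{n+1}] ⇒ (1 − 1/10z)y_{n+1} = (1 + 9/10z)y_n
  Hence R(z) = (1 + 9/10z)/(1 − 1/10z).

Boundary: |R(x)|=1, x<0.
x=-1.32: |R|=0.1661
R=−1: 1+9/10x = −1+1/10x ⇒ -4/5x=2 ⇒ x=2/(-4/5)=-2.5000
Confirm numerically:
  x=-1.330: |R|=0.17387 <1
  x=-1.304: |R|=0.15357 <1
  x=-1.009: |R|=0.08348 <1
  x=-3.082: |R|=1.35591 >1
  x=-2.835: |R|=1.20880 >1
  x=-2.778: |R|=1.17405 >1
Interval (-2.5000, 0).

z* = -2.5000.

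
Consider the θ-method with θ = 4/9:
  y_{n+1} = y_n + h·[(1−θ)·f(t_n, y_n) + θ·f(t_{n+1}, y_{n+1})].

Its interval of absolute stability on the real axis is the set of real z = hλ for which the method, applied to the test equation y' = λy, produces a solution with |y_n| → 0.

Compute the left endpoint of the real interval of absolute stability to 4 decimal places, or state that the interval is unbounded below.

With y'=λy (z=hλ):
  y_{n+1} = y_n + z·[5/9·y_n + 4/9·y_{n+1}] ⇒ (1 − 4/9z)y_{n+1} = (1 + 5/9z)y_n
  so R(z) = (1 + 5/9z)/(1 − 4/9z).

Solve |R(x)|<1 on ℝ⁻.
x=-1.15: |R|=0.2390
R=−1: 1+5/9x = −1+4/9x ⇒ -1/9x=2 ⇒ x=2/(-1/9)=-18.0000
Confirm numerically:
  x=-17.002: |R|=0.98704 <1
  x=-12.019: |R|=0.89521 <1
  x=-9.482: |R|=0.81849 <1
  x=-7.998: |R|=0.75600 <1
  x=-18.595: |R|=1.00714 >1
  x=-18.404: |R|=1.00489 >1
So |R|<1 on (-18.0000, 0).

z* = -18.0000.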